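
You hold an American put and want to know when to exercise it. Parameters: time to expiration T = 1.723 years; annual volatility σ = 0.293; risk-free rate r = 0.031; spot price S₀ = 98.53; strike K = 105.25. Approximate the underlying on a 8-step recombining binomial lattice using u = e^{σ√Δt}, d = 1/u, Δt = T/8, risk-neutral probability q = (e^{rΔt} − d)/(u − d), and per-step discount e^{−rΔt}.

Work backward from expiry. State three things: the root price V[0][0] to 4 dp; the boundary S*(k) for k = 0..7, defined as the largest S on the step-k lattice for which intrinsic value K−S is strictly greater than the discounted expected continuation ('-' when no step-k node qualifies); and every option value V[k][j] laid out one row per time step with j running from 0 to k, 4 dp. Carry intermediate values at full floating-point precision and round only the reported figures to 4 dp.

price = 16.8024
boundary = - - - 65.5249 57.1942 65.5249 75.0690 86.0032
tree:
16.8024
23.1155 10.4772
30.8275 15.4240 5.4842
39.7251 22.0105 8.7961 2.1204
48.0558 30.2499 13.7563 3.7663 0.4405
55.3273 39.7251 20.8253 6.6048 0.8706 0.0000
61.6743 48.0558 30.1810 11.3959 1.7205 0.0000 0.0000
67.2144 55.3273 39.7251 19.2468 3.4003 0.0000 0.0000 0.0000
72.0501 61.6743 48.0558 30.1810 6.7200 0.0000 0.0000 0.0000 0.0000

Δt=0.21538  u=1.14566  d=0.87286  q=0.49062  discount=0.99335
step 8 (expiry): payoffs max(K−S,0) = 72.0501 61.6743 48.0558 30.1810 6.7200 0.0000 0.0000 0.0000 0.0000
step 7: (k=7,j=0): S=38.0356, (K−S)⁺=67.2144, hold=66.5140 ⇒ V=67.2144 exercise | (k=7,j=1): S=49.9227, (K−S)⁺=55.3273, hold=54.6269 ⇒ V=55.3273 exercise | (k=7,j=2): S=65.5249, (K−S)⁺=39.7251, hold=39.0247 ⇒ V=39.7251 exercise | (k=7,j=3): S=86.0032, (K−S)⁺=19.2468, hold=18.5465 ⇒ V=19.2468 exercise | (k=7,j=4): S=112.8814, (K−S)⁺=0.0000, hold=3.4003 ⇒ V=3.4003 continue | (k=7,j=5): S=148.1599, (K−S)⁺=0.0000, hold=0.0000 ⇒ V=0.0000 continue | (k=7,j=6): S=194.4638, (K−S)⁺=0.0000, hold=0.0000 ⇒ V=0.0000 continue | (k=7,j=7): S=255.2388, (K−S)⁺=0.0000, hold=0.0000 ⇒ V=0.0000 continue  boundary S*=86.0032
step 6: (k=6,j=0): S=43.5757, (K−S)⁺=61.6743, hold=60.9739 ⇒ V=61.6743 exercise | (k=6,j=1): S=57.1942, (K−S)⁺=48.0558, hold=47.3554 ⇒ V=48.0558 exercise | (k=6,j=2): S=75.0690, (K−S)⁺=30.1810, hold=29.4807 ⇒ V=30.1810 exercise | (k=6,j=3): S=98.5300, (K−S)⁺=6.7200, hold=11.3959 ⇒ V=11.3959 continue | (k=6,j=4): S=129.3232, (K−S)⁺=0.0000, hold=1.7205 ⇒ V=1.7205 continue | (k=6,j=5): S=169.7402, (K−S)⁺=0.0000, hold=0.0000 ⇒ V=0.0000 continue | (k=6,j=6): S=222.7885, (K−S)⁺=0.0000, hold=0.0000 ⇒ V=0.0000 continue  boundary S*=75.0690
step 5: (k=5,j=0): S=49.9227, (K−S)⁺=55.3273, hold=54.6269 ⇒ V=55.3273 exercise | (k=5,j=1): S=65.5249, (K−S)⁺=39.7251, hold=39.0247 ⇒ V=39.7251 exercise | (k=5,j=2): S=86.0032, (K−S)⁺=19.2468, hold=20.8253 ⇒ V=20.8253 continue | (k=5,j=3): S=112.8814, (K−S)⁺=0.0000, hold=6.6048 ⇒ V=6.6048 continue | (k=5,j=4): S=148.1599, (K−S)⁺=0.0000, hold=0.8706 ⇒ V=0.8706 continue | (k=5,j=5): S=194.4638, (K−S)⁺=0.0000, hold=0.0000 ⇒ V=0.0000 continue  boundary S*=65.5249
step 4: (k=4,j=0): S=57.1942, (K−S)⁺=48.0558, hold=47.3554 ⇒ V=48.0558 exercise | (k=4,j=1): S=75.0690, (K−S)⁺=30.1810, hold=30.2499 ⇒ V=30.2499 continue | (k=4,j=2): S=98.5300, (K−S)⁺=6.7200, hold=13.7563 ⇒ V=13.7563 continue | (k=4,j=3): S=129.3232, (K−S)⁺=0.0000, hold=3.7663 ⇒ V=3.7663 continue | (k=4,j=4): S=169.7402, (K−S)⁺=0.0000, hold=0.4405 ⇒ V=0.4405 continue  boundary S*=57.1942
step 3: (k=3,j=0): S=65.5249, (K−S)⁺=39.7251, hold=39.0583 ⇒ V=39.7251 exercise | (k=3,j=1): S=86.0032, (K−S)⁺=19.2468, hold=22.0105 ⇒ V=22.0105 continue | (k=3,j=2): S=112.8814, (K−S)⁺=0.0000, hold=8.7961 ⇒ V=8.7961 continue | (k=3,j=3): S=148.1599, (K−S)⁺=0.0000, hold=2.1204 ⇒ V=2.1204 continue  boundary S*=65.5249
step 2: (k=2,j=0): S=75.0690, (K−S)⁺=30.1810, hold=30.8275 ⇒ V=30.8275 continue | (k=2,j=1): S=98.5300, (K−S)⁺=6.7200, hold=15.4240 ⇒ V=15.4240 continue | (k=2,j=2): S=129.3232, (K−S)⁺=0.0000, hold=5.4842 ⇒ V=5.4842 continue  boundary S*=-
step 1: (k=1,j=0): S=86.0032, (K−S)⁺=19.2468, hold=23.1155 ⇒ V=23.1155 continue | (k=1,j=1): S=112.8814, (K−S)⁺=0.0000, hold=10.4772 ⇒ V=10.4772 continue  boundary S*=-
step 0: (k=0,j=0): S=98.5300, (K−S)⁺=6.7200, hold=16.8024 ⇒ V=16.8024 continue  boundary S*=-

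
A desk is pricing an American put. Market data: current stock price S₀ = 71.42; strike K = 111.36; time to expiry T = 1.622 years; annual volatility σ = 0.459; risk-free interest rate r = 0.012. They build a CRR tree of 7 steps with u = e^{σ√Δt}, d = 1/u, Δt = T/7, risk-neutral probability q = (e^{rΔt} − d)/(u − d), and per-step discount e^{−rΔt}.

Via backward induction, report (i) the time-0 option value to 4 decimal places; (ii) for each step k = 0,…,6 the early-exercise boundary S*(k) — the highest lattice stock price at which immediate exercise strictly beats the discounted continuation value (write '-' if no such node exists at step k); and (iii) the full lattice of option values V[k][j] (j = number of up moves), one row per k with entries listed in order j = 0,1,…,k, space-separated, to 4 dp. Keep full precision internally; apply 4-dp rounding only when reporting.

price = 45.6929
boundary = - - 45.9100 36.8087 45.9100 57.2616 71.4200
tree:
45.6929
55.5613 33.9736
65.4500 43.8782 22.1380
74.5513 54.6751 31.0185 11.4747
81.8483 65.4500 41.9088 17.9659 3.6514
87.6987 74.5513 54.0984 27.3434 6.6725 0.0000
92.3894 81.8483 65.4500 39.9400 12.1930 0.0000 0.0000
96.1501 87.6987 74.5513 54.0984 22.2808 0.0000 0.0000 0.0000

params: Δt=0.23171 u=1.24726 d=0.80176 q=0.45124 e^(-rΔt)=0.99722
t_7 payoffs: 96.1501 87.6987 74.5513 54.0984 22.2808 0.0000 0.0000 0.0000
t_6: node(6,0) S=18.9706 payoff=92.3894 vs cont=92.0801 → 92.3894 [stop]  node(6,1) S=29.5117 payoff=81.8483 vs cont=81.5391 → 81.8483 [stop]  node(6,2) S=45.9100 payoff=65.4500 vs cont=65.1408 → 65.4500 [stop]  node(6,3) S=71.4200 payoff=39.9400 vs cont=39.6308 → 39.9400 [stop]  node(6,4) S=111.1047 payoff=0.2553 vs cont=12.1930 → 12.1930 [wait]  node(6,5) S=172.8403 payoff=0.0000 vs cont=0.0000 → 0.0000 [wait]  node(6,6) S=268.8794 payoff=0.0000 vs cont=0.0000 → 0.0000 [wait]  ⇒ S*(6)=71.4200
t_5: node(5,0) S=23.6613 payoff=87.6987 vs cont=87.3895 → 87.6987 [stop]  node(5,1) S=36.8087 payoff=74.5513 vs cont=74.2420 → 74.5513 [stop]  node(5,2) S=57.2616 payoff=54.0984 vs cont=53.7892 → 54.0984 [stop]  node(5,3) S=89.0792 payoff=22.2808 vs cont=27.3434 → 27.3434 [wait]  node(5,4) S=138.5762 payoff=0.0000 vs cont=6.6725 → 6.6725 [wait]  node(5,5) S=215.5764 payoff=0.0000 vs cont=0.0000 → 0.0000 [wait]  ⇒ S*(5)=57.2616
t_4: node(4,0) S=29.5117 payoff=81.8483 vs cont=81.5391 → 81.8483 [stop]  node(4,1) S=45.9100 payoff=65.4500 vs cont=65.1408 → 65.4500 [stop]  node(4,2) S=71.4200 payoff=39.9400 vs cont=41.9088 → 41.9088 [wait]  node(4,3) S=111.1047 payoff=0.2553 vs cont=17.9659 → 17.9659 [wait]  node(4,4) S=172.8403 payoff=0.0000 vs cont=3.6514 → 3.6514 [wait]  ⇒ S*(4)=45.9100
t_3: node(3,0) S=36.8087 payoff=74.5513 vs cont=74.2420 → 74.5513 [stop]  node(3,1) S=57.2616 payoff=54.0984 vs cont=54.6751 → 54.6751 [wait]  node(3,2) S=89.0792 payoff=22.2808 vs cont=31.0185 → 31.0185 [wait]  node(3,3) S=138.5762 payoff=0.0000 vs cont=11.4747 → 11.4747 [wait]  ⇒ S*(3)=36.8087
t_2: node(2,0) S=45.9100 payoff=65.4500 vs cont=65.4003 → 65.4500 [stop]  node(2,1) S=71.4200 payoff=39.9400 vs cont=43.8782 → 43.8782 [wait]  node(2,2) S=111.1047 payoff=0.2553 vs cont=22.1380 → 22.1380 [wait]  ⇒ S*(2)=45.9100
t_1: node(1,0) S=57.2616 payoff=54.0984 vs cont=55.5613 → 55.5613 [wait]  node(1,1) S=89.0792 payoff=22.2808 vs cont=33.9736 → 33.9736 [wait]  ⇒ S*(1)=-
t_0: node(0,0) S=71.4200 payoff=39.9400 vs cont=45.6929 → 45.6929 [wait]  ⇒ S*(0)=-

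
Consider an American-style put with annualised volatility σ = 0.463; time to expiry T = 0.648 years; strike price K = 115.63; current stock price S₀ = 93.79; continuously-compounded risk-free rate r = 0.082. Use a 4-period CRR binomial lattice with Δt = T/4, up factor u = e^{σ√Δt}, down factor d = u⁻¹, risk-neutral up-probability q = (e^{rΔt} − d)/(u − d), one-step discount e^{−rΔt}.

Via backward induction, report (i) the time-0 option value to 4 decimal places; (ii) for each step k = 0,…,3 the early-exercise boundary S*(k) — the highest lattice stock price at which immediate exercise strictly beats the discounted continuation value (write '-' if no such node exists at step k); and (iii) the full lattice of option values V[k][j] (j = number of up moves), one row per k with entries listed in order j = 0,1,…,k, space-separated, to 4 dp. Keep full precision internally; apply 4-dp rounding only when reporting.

price = 26.2666
boundary = - 77.8438 64.6088 77.8438
tree:
26.2666
37.7862 14.9572
51.0212 24.3602 5.5486
62.0060 37.7862 11.0083 0.0000
71.1232 51.0212 21.8400 0.0000 0.0000

Δt=0.16200  u=1.20485  d=0.82998  q=0.48922  discount=0.98680
step 4 (expiry): payoffs max(K−S,0) = 71.1232 51.0212 21.8400 0.0000 0.0000
step 3: (k=3,j=0): S=53.6240, (K−S)⁺=62.0060, hold=60.4801 ⇒ V=62.0060 exercise | (k=3,j=1): S=77.8438, (K−S)⁺=37.7862, hold=36.2603 ⇒ V=37.7862 exercise | (k=3,j=2): S=113.0027, (K−S)⁺=2.6273, hold=11.0083 ⇒ V=11.0083 continue | (k=3,j=3): S=164.0416, (K−S)⁺=0.0000, hold=0.0000 ⇒ V=0.0000 continue  boundary S*=77.8438
step 2: (k=2,j=0): S=64.6088, (K−S)⁺=51.0212, hold=49.4953 ⇒ V=51.0212 exercise | (k=2,j=1): S=93.7900, (K−S)⁺=21.8400, hold=24.3602 ⇒ V=24.3602 continue | (k=2,j=2): S=136.1512, (K−S)⁺=0.0000, hold=5.5486 ⇒ V=5.5486 continue  boundary S*=64.6088
step 1: (k=1,j=0): S=77.8438, (K−S)⁺=37.7862, hold=37.4770 ⇒ V=37.7862 exercise | (k=1,j=1): S=113.0027, (K−S)⁺=2.6273, hold=14.9572 ⇒ V=14.9572 continue  boundary S*=77.8438
step 0: (k=0,j=0): S=93.7900, (K−S)⁺=21.8400, hold=26.2666 ⇒ V=26.2666 continue  boundary S*=-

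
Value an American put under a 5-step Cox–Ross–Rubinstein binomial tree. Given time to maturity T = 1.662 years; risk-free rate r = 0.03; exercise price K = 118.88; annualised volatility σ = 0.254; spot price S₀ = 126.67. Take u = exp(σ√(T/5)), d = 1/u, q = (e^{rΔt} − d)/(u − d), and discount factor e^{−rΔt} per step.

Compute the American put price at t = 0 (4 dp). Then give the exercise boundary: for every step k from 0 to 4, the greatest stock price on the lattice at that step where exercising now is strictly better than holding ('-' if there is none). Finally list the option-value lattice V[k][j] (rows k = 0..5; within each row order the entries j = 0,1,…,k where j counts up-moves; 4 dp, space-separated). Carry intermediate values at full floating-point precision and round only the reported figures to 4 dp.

Δt=0.33240, u=1.15771, d=0.86378, q=0.49755, disc=e^(-rΔt)=0.99008
k=5 terminal: V=max(K-S,0) → 57.9712 37.2448 9.4655 0.0000 0.0000 0.0000
k=4: j=0 S=70.5146 intr=48.3654 cont=47.1859 V=48.3654[EX]; j=1 S=94.5097 intr=24.3703 cont=23.1907 V=24.3703[EX]; j=2 S=126.6700 intr=0.0000 cont=4.7087 V=4.7087[hold]; j=3 S=169.7740 intr=0.0000 cont=0.0000 V=0.0000[hold]; j=4 S=227.5458 intr=0.0000 cont=0.0000 V=0.0000[hold]  S*(4)=94.5097
k=3: j=0 S=81.6352 intr=37.2448 cont=36.0652 V=37.2448[EX]; j=1 S=109.4145 intr=9.4655 cont=14.4429 V=14.4429[hold]; j=2 S=146.6468 intr=0.0000 cont=2.3424 V=2.3424[hold]; j=3 S=196.5486 intr=0.0000 cont=0.0000 V=0.0000[hold]  S*(3)=81.6352
k=2: j=0 S=94.5097 intr=24.3703 cont=25.6427 V=25.6427[hold]; j=1 S=126.6700 intr=0.0000 cont=8.3387 V=8.3387[hold]; j=2 S=169.7740 intr=0.0000 cont=1.1653 V=1.1653[hold]  S*(2)=-
k=1: j=0 S=109.4145 intr=9.4655 cont=16.8641 V=16.8641[hold]; j=1 S=146.6468 intr=0.0000 cont=4.7222 V=4.7222[hold]  S*(1)=-
k=0: j=0 S=126.6700 intr=0.0000 cont=10.7155 V=10.7155[hold]  S*(0)=-

price = 10.7155
boundary = - - - 81.6352 94.5097
tree:
10.7155
16.8641 4.7222
25.6427 8.3387 1.1653
37.2448 14.4429 2.3424 0.0000
48.3654 24.3703 4.7087 0.0000 0.0000
57.9712 37.2448 9.4655 0.0000 0.0000 0.0000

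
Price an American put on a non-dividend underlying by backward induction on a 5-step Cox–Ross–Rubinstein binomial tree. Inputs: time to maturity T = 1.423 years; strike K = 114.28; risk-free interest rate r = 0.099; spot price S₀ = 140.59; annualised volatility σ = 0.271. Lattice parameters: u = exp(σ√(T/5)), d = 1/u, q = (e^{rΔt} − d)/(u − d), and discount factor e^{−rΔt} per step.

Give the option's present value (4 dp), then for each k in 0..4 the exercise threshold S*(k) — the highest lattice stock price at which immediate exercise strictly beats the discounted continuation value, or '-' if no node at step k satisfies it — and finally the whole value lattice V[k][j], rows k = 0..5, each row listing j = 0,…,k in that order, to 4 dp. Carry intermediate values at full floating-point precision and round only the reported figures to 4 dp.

price = 3.0285
boundary = - - - 91.1156 78.8507
tree:
3.0285
6.1433 0.7589
12.1475 1.7837 0.0000
23.1644 4.1927 0.0000 0.0000
35.4293 9.8550 0.0000 0.0000 0.0000
46.0432 23.1644 0.0000 0.0000 0.0000 0.0000

params: Δt=0.28460 u=1.15555 d=0.86539 q=0.56241 e^(-rΔt)=0.97222
t_5 payoffs: 46.0432 23.1644 0.0000 0.0000 0.0000 0.0000
t_4: node(4,0) S=78.8507 payoff=35.4293 vs cont=32.2543 → 35.4293 [stop]  node(4,1) S=105.2883 payoff=8.9917 vs cont=9.8550 → 9.8550 [wait]  node(4,2) S=140.5900 payoff=0.0000 vs cont=0.0000 → 0.0000 [wait]  node(4,3) S=187.7279 payoff=0.0000 vs cont=0.0000 → 0.0000 [wait]  node(4,4) S=250.6705 payoff=0.0000 vs cont=0.0000 → 0.0000 [wait]  ⇒ S*(4)=78.8507
t_3: node(3,0) S=91.1156 payoff=23.1644 vs cont=20.4614 → 23.1644 [stop]  node(3,1) S=121.6654 payoff=0.0000 vs cont=4.1927 → 4.1927 [wait]  node(3,2) S=162.4582 payoff=0.0000 vs cont=0.0000 → 0.0000 [wait]  node(3,3) S=216.9282 payoff=0.0000 vs cont=0.0000 → 0.0000 [wait]  ⇒ S*(3)=91.1156
t_2: node(2,0) S=105.2883 payoff=8.9917 vs cont=12.1475 → 12.1475 [wait]  node(2,1) S=140.5900 payoff=0.0000 vs cont=1.7837 → 1.7837 [wait]  node(2,2) S=187.7279 payoff=0.0000 vs cont=0.0000 → 0.0000 [wait]  ⇒ S*(2)=-
t_1: node(1,0) S=121.6654 payoff=0.0000 vs cont=6.1433 → 6.1433 [wait]  node(1,1) S=162.4582 payoff=0.0000 vs cont=0.7589 → 0.7589 [wait]  ⇒ S*(1)=-
t_0: node(0,0) S=140.5900 payoff=0.0000 vs cont=3.0285 → 3.0285 [wait]  ⇒ S*(0)=-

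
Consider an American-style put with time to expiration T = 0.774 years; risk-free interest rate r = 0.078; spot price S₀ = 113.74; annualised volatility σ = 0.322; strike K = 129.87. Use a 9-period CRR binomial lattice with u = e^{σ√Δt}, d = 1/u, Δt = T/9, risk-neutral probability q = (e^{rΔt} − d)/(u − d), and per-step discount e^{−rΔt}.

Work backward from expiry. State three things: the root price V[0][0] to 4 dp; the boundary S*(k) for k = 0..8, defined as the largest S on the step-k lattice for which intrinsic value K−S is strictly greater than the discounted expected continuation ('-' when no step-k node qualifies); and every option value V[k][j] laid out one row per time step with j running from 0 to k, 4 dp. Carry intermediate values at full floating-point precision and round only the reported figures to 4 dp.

price = 19.8993
boundary = - - 94.1658 85.6808 94.1658 103.4912 94.1658 103.4912 113.7400
tree:
19.8993
27.0527 13.3428
35.7042 19.1622 7.9714
44.1892 26.6402 12.2866 3.9631
51.9097 35.7042 18.3511 6.6679 1.4372
58.9345 44.1892 26.3788 10.9407 2.6829 0.2687
65.3264 51.9097 35.7042 17.3735 4.9532 0.5543 0.0000
71.1422 58.9345 44.1892 26.3788 9.0185 1.1434 0.0000 0.0000
76.4341 65.3264 51.9097 35.7042 16.1300 2.3589 0.0000 0.0000 0.0000
81.2490 71.1422 58.9345 44.1892 26.3788 4.8662 0.0000 0.0000 0.0000 0.0000

Δt=0.08600  u=1.09903  d=0.90989  q=0.51200  discount=0.99331
step 9 (expiry): payoffs max(K−S,0) = 81.2490 71.1422 58.9345 44.1892 26.3788 4.8662 0.0000 0.0000 0.0000 0.0000
step 8: (k=8,j=0): S=53.4359, (K−S)⁺=76.4341, hold=75.5658 ⇒ V=76.4341 exercise | (k=8,j=1): S=64.5436, (K−S)⁺=65.3264, hold=64.4581 ⇒ V=65.3264 exercise | (k=8,j=2): S=77.9603, (K−S)⁺=51.9097, hold=51.0415 ⇒ V=51.9097 exercise | (k=8,j=3): S=94.1658, (K−S)⁺=35.7042, hold=34.8359 ⇒ V=35.7042 exercise | (k=8,j=4): S=113.7400, (K−S)⁺=16.1300, hold=15.2617 ⇒ V=16.1300 exercise | (k=8,j=5): S=137.3831, (K−S)⁺=0.0000, hold=2.3589 ⇒ V=2.3589 continue | (k=8,j=6): S=165.9408, (K−S)⁺=0.0000, hold=0.0000 ⇒ V=0.0000 continue | (k=8,j=7): S=200.4348, (K−S)⁺=0.0000, hold=0.0000 ⇒ V=0.0000 continue | (k=8,j=8): S=242.0990, (K−S)⁺=0.0000, hold=0.0000 ⇒ V=0.0000 continue  boundary S*=113.7400
step 7: (k=7,j=0): S=58.7278, (K−S)⁺=71.1422, hold=70.2740 ⇒ V=71.1422 exercise | (k=7,j=1): S=70.9355, (K−S)⁺=58.9345, hold=58.0663 ⇒ V=58.9345 exercise | (k=7,j=2): S=85.6808, (K−S)⁺=44.1892, hold=43.3210 ⇒ V=44.1892 exercise | (k=7,j=3): S=103.4912, (K−S)⁺=26.3788, hold=25.5106 ⇒ V=26.3788 exercise | (k=7,j=4): S=125.0038, (K−S)⁺=4.8662, hold=9.0185 ⇒ V=9.0185 continue | (k=7,j=5): S=150.9882, (K−S)⁺=0.0000, hold=1.1434 ⇒ V=1.1434 continue | (k=7,j=6): S=182.3741, (K−S)⁺=0.0000, hold=0.0000 ⇒ V=0.0000 continue | (k=7,j=7): S=220.2840, (K−S)⁺=0.0000, hold=0.0000 ⇒ V=0.0000 continue  boundary S*=103.4912
step 6: (k=6,j=0): S=64.5436, (K−S)⁺=65.3264, hold=64.4581 ⇒ V=65.3264 exercise | (k=6,j=1): S=77.9603, (K−S)⁺=51.9097, hold=51.0415 ⇒ V=51.9097 exercise | (k=6,j=2): S=94.1658, (K−S)⁺=35.7042, hold=34.8359 ⇒ V=35.7042 exercise | (k=6,j=3): S=113.7400, (K−S)⁺=16.1300, hold=17.3735 ⇒ V=17.3735 continue | (k=6,j=4): S=137.3831, (K−S)⁺=0.0000, hold=4.9532 ⇒ V=4.9532 continue | (k=6,j=5): S=165.9408, (K−S)⁺=0.0000, hold=0.5543 ⇒ V=0.5543 continue | (k=6,j=6): S=200.4348, (K−S)⁺=0.0000, hold=0.0000 ⇒ V=0.0000 continue  boundary S*=94.1658
step 5: (k=5,j=0): S=70.9355, (K−S)⁺=58.9345, hold=58.0663 ⇒ V=58.9345 exercise | (k=5,j=1): S=85.6808, (K−S)⁺=44.1892, hold=43.3210 ⇒ V=44.1892 exercise | (k=5,j=2): S=103.4912, (K−S)⁺=26.3788, hold=26.1430 ⇒ V=26.3788 exercise | (k=5,j=3): S=125.0038, (K−S)⁺=4.8662, hold=10.9407 ⇒ V=10.9407 continue | (k=5,j=4): S=150.9882, (K−S)⁺=0.0000, hold=2.6829 ⇒ V=2.6829 continue | (k=5,j=5): S=182.3741, (K−S)⁺=0.0000, hold=0.2687 ⇒ V=0.2687 continue  boundary S*=103.4912
step 4: (k=4,j=0): S=77.9603, (K−S)⁺=51.9097, hold=51.0415 ⇒ V=51.9097 exercise | (k=4,j=1): S=94.1658, (K−S)⁺=35.7042, hold=34.8359 ⇒ V=35.7042 exercise | (k=4,j=2): S=113.7400, (K−S)⁺=16.1300, hold=18.3511 ⇒ V=18.3511 continue | (k=4,j=3): S=137.3831, (K−S)⁺=0.0000, hold=6.6679 ⇒ V=6.6679 continue | (k=4,j=4): S=165.9408, (K−S)⁺=0.0000, hold=1.4372 ⇒ V=1.4372 continue  boundary S*=94.1658
step 3: (k=3,j=0): S=85.6808, (K−S)⁺=44.1892, hold=43.3210 ⇒ V=44.1892 exercise | (k=3,j=1): S=103.4912, (K−S)⁺=26.3788, hold=26.6402 ⇒ V=26.6402 continue | (k=3,j=2): S=125.0038, (K−S)⁺=4.8662, hold=12.2866 ⇒ V=12.2866 continue | (k=3,j=3): S=150.9882, (K−S)⁺=0.0000, hold=3.9631 ⇒ V=3.9631 continue  boundary S*=85.6808
step 2: (k=2,j=0): S=94.1658, (K−S)⁺=35.7042, hold=34.9688 ⇒ V=35.7042 exercise | (k=2,j=1): S=113.7400, (K−S)⁺=16.1300, hold=19.1622 ⇒ V=19.1622 continue | (k=2,j=2): S=137.3831, (K−S)⁺=0.0000, hold=7.9714 ⇒ V=7.9714 continue  boundary S*=94.1658
step 1: (k=1,j=0): S=103.4912, (K−S)⁺=26.3788, hold=27.0527 ⇒ V=27.0527 continue | (k=1,j=1): S=125.0038, (K−S)⁺=4.8662, hold=13.3428 ⇒ V=13.3428 continue  boundary S*=-
step 0: (k=0,j=0): S=113.7400, (K−S)⁺=16.1300, hold=19.8993 ⇒ V=19.8993 continue  boundary S*=-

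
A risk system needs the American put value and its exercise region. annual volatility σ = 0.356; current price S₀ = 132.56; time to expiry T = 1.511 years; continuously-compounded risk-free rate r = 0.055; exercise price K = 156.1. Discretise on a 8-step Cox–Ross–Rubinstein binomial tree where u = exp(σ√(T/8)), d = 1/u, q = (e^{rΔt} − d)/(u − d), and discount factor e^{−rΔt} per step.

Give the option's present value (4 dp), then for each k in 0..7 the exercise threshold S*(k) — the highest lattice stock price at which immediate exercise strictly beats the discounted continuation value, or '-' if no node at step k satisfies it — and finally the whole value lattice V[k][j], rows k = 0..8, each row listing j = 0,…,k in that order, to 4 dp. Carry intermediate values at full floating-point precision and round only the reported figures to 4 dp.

price = 33.0255
boundary = - - 97.2808 83.3364 97.2808 83.3364 97.2808 113.5586
tree:
33.0255
44.7626 21.7484
58.8192 31.3670 12.3946
72.7636 43.7674 19.3782 5.5317
84.7092 58.8192 29.3355 9.6290 1.4686
94.9425 72.7636 42.6352 16.3864 2.9385 0.0000
103.7090 84.7092 58.8192 27.0244 5.8796 0.0000 0.0000
111.2188 94.9425 72.7636 42.5414 11.7646 0.0000 0.0000 0.0000
117.6522 103.7090 84.7092 58.8192 23.5400 0.0000 0.0000 0.0000 0.0000

Δt=0.18887  u=1.16733  d=0.85666  q=0.49501  discount=0.98967
step 8 (expiry): payoffs max(K−S,0) = 117.6522 103.7090 84.7092 58.8192 23.5400 0.0000 0.0000 0.0000 0.0000
step 7: (k=7,j=0): S=44.8812, (K−S)⁺=111.2188, hold=109.6056 ⇒ V=111.2188 exercise | (k=7,j=1): S=61.1575, (K−S)⁺=94.9425, hold=93.3294 ⇒ V=94.9425 exercise | (k=7,j=2): S=83.3364, (K−S)⁺=72.7636, hold=71.1504 ⇒ V=72.7636 exercise | (k=7,j=3): S=113.5586, (K−S)⁺=42.5414, hold=40.9282 ⇒ V=42.5414 exercise | (k=7,j=4): S=154.7409, (K−S)⁺=1.3591, hold=11.7646 ⇒ V=11.7646 continue | (k=7,j=5): S=210.8581, (K−S)⁺=0.0000, hold=0.0000 ⇒ V=0.0000 continue | (k=7,j=6): S=287.3264, (K−S)⁺=0.0000, hold=0.0000 ⇒ V=0.0000 continue | (k=7,j=7): S=391.5262, (K−S)⁺=0.0000, hold=0.0000 ⇒ V=0.0000 continue  boundary S*=113.5586
step 6: (k=6,j=0): S=52.3910, (K−S)⁺=103.7090, hold=102.0958 ⇒ V=103.7090 exercise | (k=6,j=1): S=71.3908, (K−S)⁺=84.7092, hold=83.0960 ⇒ V=84.7092 exercise | (k=6,j=2): S=97.2808, (K−S)⁺=58.8192, hold=57.2060 ⇒ V=58.8192 exercise | (k=6,j=3): S=132.5600, (K−S)⁺=23.5400, hold=27.0244 ⇒ V=27.0244 continue | (k=6,j=4): S=180.6333, (K−S)⁺=0.0000, hold=5.8796 ⇒ V=5.8796 continue | (k=6,j=5): S=246.1404, (K−S)⁺=0.0000, hold=0.0000 ⇒ V=0.0000 continue | (k=6,j=6): S=335.4040, (K−S)⁺=0.0000, hold=0.0000 ⇒ V=0.0000 continue  boundary S*=97.2808
step 5: (k=5,j=0): S=61.1575, (K−S)⁺=94.9425, hold=93.3294 ⇒ V=94.9425 exercise | (k=5,j=1): S=83.3364, (K−S)⁺=72.7636, hold=71.1504 ⇒ V=72.7636 exercise | (k=5,j=2): S=113.5586, (K−S)⁺=42.5414, hold=42.6352 ⇒ V=42.6352 continue | (k=5,j=3): S=154.7409, (K−S)⁺=1.3591, hold=16.3864 ⇒ V=16.3864 continue | (k=5,j=4): S=210.8581, (K−S)⁺=0.0000, hold=2.9385 ⇒ V=2.9385 continue | (k=5,j=5): S=287.3264, (K−S)⁺=0.0000, hold=0.0000 ⇒ V=0.0000 continue  boundary S*=83.3364
step 4: (k=4,j=0): S=71.3908, (K−S)⁺=84.7092, hold=83.0960 ⇒ V=84.7092 exercise | (k=4,j=1): S=97.2808, (K−S)⁺=58.8192, hold=57.2519 ⇒ V=58.8192 exercise | (k=4,j=2): S=132.5600, (K−S)⁺=23.5400, hold=29.3355 ⇒ V=29.3355 continue | (k=4,j=3): S=180.6333, (K−S)⁺=0.0000, hold=9.6290 ⇒ V=9.6290 continue | (k=4,j=4): S=246.1404, (K−S)⁺=0.0000, hold=1.4686 ⇒ V=1.4686 continue  boundary S*=97.2808
step 3: (k=3,j=0): S=83.3364, (K−S)⁺=72.7636, hold=71.1504 ⇒ V=72.7636 exercise | (k=3,j=1): S=113.5586, (K−S)⁺=42.5414, hold=43.7674 ⇒ V=43.7674 continue | (k=3,j=2): S=154.7409, (K−S)⁺=1.3591, hold=19.3782 ⇒ V=19.3782 continue | (k=3,j=3): S=210.8581, (K−S)⁺=0.0000, hold=5.5317 ⇒ V=5.5317 continue  boundary S*=83.3364
step 2: (k=2,j=0): S=97.2808, (K−S)⁺=58.8192, hold=57.8066 ⇒ V=58.8192 exercise | (k=2,j=1): S=132.5600, (K−S)⁺=23.5400, hold=31.3670 ⇒ V=31.3670 continue | (k=2,j=2): S=180.6333, (K−S)⁺=0.0000, hold=12.3946 ⇒ V=12.3946 continue  boundary S*=97.2808
step 1: (k=1,j=0): S=113.5586, (K−S)⁺=42.5414, hold=44.7626 ⇒ V=44.7626 continue | (k=1,j=1): S=154.7409, (K−S)⁺=1.3591, hold=21.7484 ⇒ V=21.7484 continue  boundary S*=-
step 0: (k=0,j=0): S=132.5600, (K−S)⁺=23.5400, hold=33.0255 ⇒ V=33.0255 continue  boundary S*=-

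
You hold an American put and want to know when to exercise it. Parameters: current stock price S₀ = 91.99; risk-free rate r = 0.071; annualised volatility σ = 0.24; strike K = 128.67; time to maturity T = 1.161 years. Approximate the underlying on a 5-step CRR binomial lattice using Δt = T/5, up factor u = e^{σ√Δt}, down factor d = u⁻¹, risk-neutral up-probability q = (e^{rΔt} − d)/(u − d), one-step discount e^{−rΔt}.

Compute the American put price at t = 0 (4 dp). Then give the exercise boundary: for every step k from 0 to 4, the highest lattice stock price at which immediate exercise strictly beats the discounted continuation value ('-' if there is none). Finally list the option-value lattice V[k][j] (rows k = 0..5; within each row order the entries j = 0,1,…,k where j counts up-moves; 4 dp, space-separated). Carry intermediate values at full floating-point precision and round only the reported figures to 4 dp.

price = 36.6800
boundary = 91.9900 103.2681 91.9900 103.2681 115.9290
tree:
36.6800
46.7264 25.4019
55.6757 36.6800 14.4825
63.6476 46.7264 25.4019 5.7296
70.7488 55.6757 36.6800 12.7410 0.0000
77.0745 63.6476 46.7264 25.4019 0.0000 0.0000

Δt=0.23220  u=1.12260  d=0.89079  q=0.54283  discount=0.98365
step 5 (expiry): payoffs max(K−S,0) = 77.0745 63.6476 46.7264 25.4019 0.0000 0.0000
step 4: (k=4,j=0): S=57.9212, (K−S)⁺=70.7488, hold=68.6449 ⇒ V=70.7488 exercise | (k=4,j=1): S=72.9943, (K−S)⁺=55.6757, hold=53.5718 ⇒ V=55.6757 exercise | (k=4,j=2): S=91.9900, (K−S)⁺=36.6800, hold=34.5761 ⇒ V=36.6800 exercise | (k=4,j=3): S=115.9290, (K−S)⁺=12.7410, hold=11.4231 ⇒ V=12.7410 exercise | (k=4,j=4): S=146.0978, (K−S)⁺=0.0000, hold=0.0000 ⇒ V=0.0000 continue  boundary S*=115.9290
step 3: (k=3,j=0): S=65.0224, (K−S)⁺=63.6476, hold=61.5437 ⇒ V=63.6476 exercise | (k=3,j=1): S=81.9436, (K−S)⁺=46.7264, hold=44.6225 ⇒ V=46.7264 exercise | (k=3,j=2): S=103.2681, (K−S)⁺=25.4019, hold=23.2980 ⇒ V=25.4019 exercise | (k=3,j=3): S=130.1421, (K−S)⁺=0.0000, hold=5.7296 ⇒ V=5.7296 continue  boundary S*=103.2681
step 2: (k=2,j=0): S=72.9943, (K−S)⁺=55.6757, hold=53.5718 ⇒ V=55.6757 exercise | (k=2,j=1): S=91.9900, (K−S)⁺=36.6800, hold=34.5761 ⇒ V=36.6800 exercise | (k=2,j=2): S=115.9290, (K−S)⁺=12.7410, hold=14.4825 ⇒ V=14.4825 continue  boundary S*=91.9900
step 1: (k=1,j=0): S=81.9436, (K−S)⁺=46.7264, hold=44.6225 ⇒ V=46.7264 exercise | (k=1,j=1): S=103.2681, (K−S)⁺=25.4019, hold=24.2278 ⇒ V=25.4019 exercise  boundary S*=103.2681
step 0: (k=0,j=0): S=91.9900, (K−S)⁺=36.6800, hold=34.5761 ⇒ V=36.6800 exercise  boundary S*=91.9900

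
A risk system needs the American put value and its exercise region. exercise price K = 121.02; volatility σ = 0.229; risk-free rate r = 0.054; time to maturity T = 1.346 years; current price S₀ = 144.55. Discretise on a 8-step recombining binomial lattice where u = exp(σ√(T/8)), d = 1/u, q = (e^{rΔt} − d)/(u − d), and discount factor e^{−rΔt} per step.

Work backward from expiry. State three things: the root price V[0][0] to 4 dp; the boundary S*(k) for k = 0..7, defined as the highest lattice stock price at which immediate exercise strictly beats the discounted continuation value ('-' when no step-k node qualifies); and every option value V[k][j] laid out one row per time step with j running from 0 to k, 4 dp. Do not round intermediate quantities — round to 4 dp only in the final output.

price = 3.2955
boundary = - - - - 99.2754 90.3749 99.2754 109.0525
tree:
3.2955
5.5246 1.3364
9.0271 2.4523 0.3501
14.2907 4.4225 0.7126 0.0283
21.7446 7.7963 1.4475 0.0602 0.0000
30.6451 13.3213 2.9340 0.1280 0.0000 0.0000
38.7477 21.7446 5.9332 0.2719 0.0000 0.0000 0.0000
46.1239 30.6451 11.9675 0.5777 0.0000 0.0000 0.0000 0.0000
52.8387 38.7477 21.7446 1.2274 0.0000 0.0000 0.0000 0.0000 0.0000

Δt=0.16825  u=1.09848  d=0.91034  q=0.52505  discount=0.99096
step 8 (expiry): payoffs max(K−S,0) = 52.8387 38.7477 21.7446 1.2274 0.0000 0.0000 0.0000 0.0000 0.0000
step 7: (k=7,j=0): S=74.8961, (K−S)⁺=46.1239, hold=45.0293 ⇒ V=46.1239 exercise | (k=7,j=1): S=90.3749, (K−S)⁺=30.6451, hold=29.5506 ⇒ V=30.6451 exercise | (k=7,j=2): S=109.0525, (K−S)⁺=11.9675, hold=10.8729 ⇒ V=11.9675 exercise | (k=7,j=3): S=131.5903, (K−S)⁺=0.0000, hold=0.5777 ⇒ V=0.5777 continue | (k=7,j=4): S=158.7860, (K−S)⁺=0.0000, hold=0.0000 ⇒ V=0.0000 continue | (k=7,j=5): S=191.6022, (K−S)⁺=0.0000, hold=0.0000 ⇒ V=0.0000 continue | (k=7,j=6): S=231.2004, (K−S)⁺=0.0000, hold=0.0000 ⇒ V=0.0000 continue | (k=7,j=7): S=278.9824, (K−S)⁺=0.0000, hold=0.0000 ⇒ V=0.0000 continue  boundary S*=109.0525
step 6: (k=6,j=0): S=82.2723, (K−S)⁺=38.7477, hold=37.6532 ⇒ V=38.7477 exercise | (k=6,j=1): S=99.2754, (K−S)⁺=21.7446, hold=20.6500 ⇒ V=21.7446 exercise | (k=6,j=2): S=119.7926, (K−S)⁺=1.2274, hold=5.9332 ⇒ V=5.9332 continue | (k=6,j=3): S=144.5500, (K−S)⁺=0.0000, hold=0.2719 ⇒ V=0.2719 continue | (k=6,j=4): S=174.4240, (K−S)⁺=0.0000, hold=0.0000 ⇒ V=0.0000 continue | (k=6,j=5): S=210.4721, (K−S)⁺=0.0000, hold=0.0000 ⇒ V=0.0000 continue | (k=6,j=6): S=253.9702, (K−S)⁺=0.0000, hold=0.0000 ⇒ V=0.0000 continue  boundary S*=99.2754
step 5: (k=5,j=0): S=90.3749, (K−S)⁺=30.6451, hold=29.5506 ⇒ V=30.6451 exercise | (k=5,j=1): S=109.0525, (K−S)⁺=11.9675, hold=13.3213 ⇒ V=13.3213 continue | (k=5,j=2): S=131.5903, (K−S)⁺=0.0000, hold=2.9340 ⇒ V=2.9340 continue | (k=5,j=3): S=158.7860, (K−S)⁺=0.0000, hold=0.1280 ⇒ V=0.1280 continue | (k=5,j=4): S=191.6022, (K−S)⁺=0.0000, hold=0.0000 ⇒ V=0.0000 continue | (k=5,j=5): S=231.2004, (K−S)⁺=0.0000, hold=0.0000 ⇒ V=0.0000 continue  boundary S*=90.3749
step 4: (k=4,j=0): S=99.2754, (K−S)⁺=21.7446, hold=21.3544 ⇒ V=21.7446 exercise | (k=4,j=1): S=119.7926, (K−S)⁺=1.2274, hold=7.7963 ⇒ V=7.7963 continue | (k=4,j=2): S=144.5500, (K−S)⁺=0.0000, hold=1.4475 ⇒ V=1.4475 continue | (k=4,j=3): S=174.4240, (K−S)⁺=0.0000, hold=0.0602 ⇒ V=0.0602 continue | (k=4,j=4): S=210.4721, (K−S)⁺=0.0000, hold=0.0000 ⇒ V=0.0000 continue  boundary S*=99.2754
step 3: (k=3,j=0): S=109.0525, (K−S)⁺=11.9675, hold=14.2907 ⇒ V=14.2907 continue | (k=3,j=1): S=131.5903, (K−S)⁺=0.0000, hold=4.4225 ⇒ V=4.4225 continue | (k=3,j=2): S=158.7860, (K−S)⁺=0.0000, hold=0.7126 ⇒ V=0.7126 continue | (k=3,j=3): S=191.6022, (K−S)⁺=0.0000, hold=0.0283 ⇒ V=0.0283 continue  boundary S*=-
step 2: (k=2,j=0): S=119.7926, (K−S)⁺=1.2274, hold=9.0271 ⇒ V=9.0271 continue | (k=2,j=1): S=144.5500, (K−S)⁺=0.0000, hold=2.4523 ⇒ V=2.4523 continue | (k=2,j=2): S=174.4240, (K−S)⁺=0.0000, hold=0.3501 ⇒ V=0.3501 continue  boundary S*=-
step 1: (k=1,j=0): S=131.5903, (K−S)⁺=0.0000, hold=5.5246 ⇒ V=5.5246 continue | (k=1,j=1): S=158.7860, (K−S)⁺=0.0000, hold=1.3364 ⇒ V=1.3364 continue  boundary S*=-
step 0: (k=0,j=0): S=144.5500, (K−S)⁺=0.0000, hold=3.2955 ⇒ V=3.2955 continue  boundary S*=-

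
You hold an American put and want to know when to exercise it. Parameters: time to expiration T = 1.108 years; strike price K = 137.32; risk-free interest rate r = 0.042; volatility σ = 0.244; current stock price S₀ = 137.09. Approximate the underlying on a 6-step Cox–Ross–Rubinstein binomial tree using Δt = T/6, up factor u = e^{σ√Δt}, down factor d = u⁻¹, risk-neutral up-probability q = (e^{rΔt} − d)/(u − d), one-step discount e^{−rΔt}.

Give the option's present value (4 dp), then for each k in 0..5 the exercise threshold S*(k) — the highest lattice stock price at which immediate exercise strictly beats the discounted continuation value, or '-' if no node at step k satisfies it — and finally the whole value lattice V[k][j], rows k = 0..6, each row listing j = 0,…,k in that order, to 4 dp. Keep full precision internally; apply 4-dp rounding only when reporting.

price = 11.2861
boundary = - - - 100.0907 111.1555 123.4435
tree:
11.2861
17.5669 5.4447
26.2519 9.5193 1.6265
37.2293 16.1417 3.3237 0.0263
47.1928 26.1645 6.7915 0.0542 0.0000
56.1644 37.2293 13.8765 0.1116 0.0000 0.0000
64.2429 47.1928 26.1645 0.2300 0.0000 0.0000 0.0000

params: Δt=0.18467 u=1.11055 d=0.90046 q=0.51087 e^(-rΔt)=0.99227
t_6 payoffs: 64.2429 47.1928 26.1645 0.2300 0.0000 0.0000 0.0000
t_5: node(5,0) S=81.1556 payoff=56.1644 vs cont=55.1034 → 56.1644 [stop]  node(5,1) S=100.0907 payoff=37.2293 vs cont=36.1684 → 37.2293 [stop]  node(5,2) S=123.4435 payoff=13.8765 vs cont=12.8155 → 13.8765 [stop]  node(5,3) S=152.2451 payoff=0.0000 vs cont=0.1116 → 0.1116 [wait]  node(5,4) S=187.7665 payoff=0.0000 vs cont=0.0000 → 0.0000 [wait]  node(5,5) S=231.5756 payoff=0.0000 vs cont=0.0000 → 0.0000 [wait]  ⇒ S*(5)=123.4435
t_4: node(4,0) S=90.1272 payoff=47.1928 vs cont=46.1318 → 47.1928 [stop]  node(4,1) S=111.1555 payoff=26.1645 vs cont=25.1036 → 26.1645 [stop]  node(4,2) S=137.0900 payoff=0.2300 vs cont=6.7915 → 6.7915 [wait]  node(4,3) S=169.0755 payoff=0.0000 vs cont=0.0542 → 0.0542 [wait]  node(4,4) S=208.5237 payoff=0.0000 vs cont=0.0000 → 0.0000 [wait]  ⇒ S*(4)=111.1555
t_3: node(3,0) S=100.0907 payoff=37.2293 vs cont=36.1684 → 37.2293 [stop]  node(3,1) S=123.4435 payoff=13.8765 vs cont=16.1417 → 16.1417 [wait]  node(3,2) S=152.2451 payoff=0.0000 vs cont=3.3237 → 3.3237 [wait]  node(3,3) S=187.7665 payoff=0.0000 vs cont=0.0263 → 0.0263 [wait]  ⇒ S*(3)=100.0907
t_2: node(2,0) S=111.1555 payoff=26.1645 vs cont=26.2519 → 26.2519 [wait]  node(2,1) S=137.0900 payoff=0.2300 vs cont=9.5193 → 9.5193 [wait]  node(2,2) S=169.0755 payoff=0.0000 vs cont=1.6265 → 1.6265 [wait]  ⇒ S*(2)=-
t_1: node(1,0) S=123.4435 payoff=13.8765 vs cont=17.5669 → 17.5669 [wait]  node(1,1) S=152.2451 payoff=0.0000 vs cont=5.4447 → 5.4447 [wait]  ⇒ S*(1)=-
t_0: node(0,0) S=137.0900 payoff=0.2300 vs cont=11.2861 → 11.2861 [wait]  ⇒ S*(0)=-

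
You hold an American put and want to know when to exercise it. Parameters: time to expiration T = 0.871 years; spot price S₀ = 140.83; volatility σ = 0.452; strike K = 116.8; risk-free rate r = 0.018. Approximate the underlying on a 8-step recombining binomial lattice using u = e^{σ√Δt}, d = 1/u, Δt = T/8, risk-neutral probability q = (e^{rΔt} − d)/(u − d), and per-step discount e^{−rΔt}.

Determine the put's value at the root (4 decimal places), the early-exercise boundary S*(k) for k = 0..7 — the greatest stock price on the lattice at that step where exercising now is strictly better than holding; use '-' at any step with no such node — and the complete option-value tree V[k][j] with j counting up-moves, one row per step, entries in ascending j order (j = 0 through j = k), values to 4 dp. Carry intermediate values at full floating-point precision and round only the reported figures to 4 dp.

price = 11.4279
boundary = - - - - - 66.8091 77.5546 90.0284
tree:
11.4279
16.3289 5.9341
22.7326 9.1567 2.3153
30.6962 13.8234 3.9185 0.5122
39.9928 20.3132 6.5433 0.9671 0.0000
49.9909 28.8554 10.7396 1.8261 0.0000 0.0000
59.2476 39.2454 17.2283 3.4478 0.0000 0.0000 0.0000
67.2217 49.9909 26.7716 6.5099 0.0000 0.0000 0.0000 0.0000
74.0910 59.2476 39.2454 12.2916 0.0000 0.0000 0.0000 0.0000 0.0000

Δt=0.10887  u=1.16084  d=0.86145  q=0.46934  discount=0.99804
step 8 (expiry): payoffs max(K−S,0) = 74.0910 59.2476 39.2454 12.2916 0.0000 0.0000 0.0000 0.0000 0.0000
step 7: (k=7,j=0): S=49.5783, (K−S)⁺=67.2217, hold=66.9930 ⇒ V=67.2217 exercise | (k=7,j=1): S=66.8091, (K−S)⁺=49.9909, hold=49.7622 ⇒ V=49.9909 exercise | (k=7,j=2): S=90.0284, (K−S)⁺=26.7716, hold=26.5430 ⇒ V=26.7716 exercise | (k=7,j=3): S=121.3174, (K−S)⁺=0.0000, hold=6.5099 ⇒ V=6.5099 continue | (k=7,j=4): S=163.4809, (K−S)⁺=0.0000, hold=0.0000 ⇒ V=0.0000 continue | (k=7,j=5): S=220.2982, (K−S)⁺=0.0000, hold=0.0000 ⇒ V=0.0000 continue | (k=7,j=6): S=296.8621, (K−S)⁺=0.0000, hold=0.0000 ⇒ V=0.0000 continue | (k=7,j=7): S=400.0356, (K−S)⁺=0.0000, hold=0.0000 ⇒ V=0.0000 continue  boundary S*=90.0284
step 6: (k=6,j=0): S=57.5524, (K−S)⁺=59.2476, hold=59.0189 ⇒ V=59.2476 exercise | (k=6,j=1): S=77.5546, (K−S)⁺=39.2454, hold=39.0167 ⇒ V=39.2454 exercise | (k=6,j=2): S=104.5084, (K−S)⁺=12.2916, hold=17.2283 ⇒ V=17.2283 continue | (k=6,j=3): S=140.8300, (K−S)⁺=0.0000, hold=3.4478 ⇒ V=3.4478 continue | (k=6,j=4): S=189.7750, (K−S)⁺=0.0000, hold=0.0000 ⇒ V=0.0000 continue | (k=6,j=5): S=255.7307, (K−S)⁺=0.0000, hold=0.0000 ⇒ V=0.0000 continue | (k=6,j=6): S=344.6091, (K−S)⁺=0.0000, hold=0.0000 ⇒ V=0.0000 continue  boundary S*=77.5546
step 5: (k=5,j=0): S=66.8091, (K−S)⁺=49.9909, hold=49.7622 ⇒ V=49.9909 exercise | (k=5,j=1): S=90.0284, (K−S)⁺=26.7716, hold=28.8554 ⇒ V=28.8554 continue | (k=5,j=2): S=121.3174, (K−S)⁺=0.0000, hold=10.7396 ⇒ V=10.7396 continue | (k=5,j=3): S=163.4809, (K−S)⁺=0.0000, hold=1.8261 ⇒ V=1.8261 continue | (k=5,j=4): S=220.2982, (K−S)⁺=0.0000, hold=0.0000 ⇒ V=0.0000 continue | (k=5,j=5): S=296.8621, (K−S)⁺=0.0000, hold=0.0000 ⇒ V=0.0000 continue  boundary S*=66.8091
step 4: (k=4,j=0): S=77.5546, (K−S)⁺=39.2454, hold=39.9928 ⇒ V=39.9928 continue | (k=4,j=1): S=104.5084, (K−S)⁺=12.2916, hold=20.3132 ⇒ V=20.3132 continue | (k=4,j=2): S=140.8300, (K−S)⁺=0.0000, hold=6.5433 ⇒ V=6.5433 continue | (k=4,j=3): S=189.7750, (K−S)⁺=0.0000, hold=0.9671 ⇒ V=0.9671 continue | (k=4,j=4): S=255.7307, (K−S)⁺=0.0000, hold=0.0000 ⇒ V=0.0000 continue  boundary S*=-
step 3: (k=3,j=0): S=90.0284, (K−S)⁺=26.7716, hold=30.6962 ⇒ V=30.6962 continue | (k=3,j=1): S=121.3174, (K−S)⁺=0.0000, hold=13.8234 ⇒ V=13.8234 continue | (k=3,j=2): S=163.4809, (K−S)⁺=0.0000, hold=3.9185 ⇒ V=3.9185 continue | (k=3,j=3): S=220.2982, (K−S)⁺=0.0000, hold=0.5122 ⇒ V=0.5122 continue  boundary S*=-
step 2: (k=2,j=0): S=104.5084, (K−S)⁺=12.2916, hold=22.7326 ⇒ V=22.7326 continue | (k=2,j=1): S=140.8300, (K−S)⁺=0.0000, hold=9.1567 ⇒ V=9.1567 continue | (k=2,j=2): S=189.7750, (K−S)⁺=0.0000, hold=2.3153 ⇒ V=2.3153 continue  boundary S*=-
step 1: (k=1,j=0): S=121.3174, (K−S)⁺=0.0000, hold=16.3289 ⇒ V=16.3289 continue | (k=1,j=1): S=163.4809, (K−S)⁺=0.0000, hold=5.9341 ⇒ V=5.9341 continue  boundary S*=-
step 0: (k=0,j=0): S=140.8300, (K−S)⁺=0.0000, hold=11.4279 ⇒ V=11.4279 continue  boundary S*=-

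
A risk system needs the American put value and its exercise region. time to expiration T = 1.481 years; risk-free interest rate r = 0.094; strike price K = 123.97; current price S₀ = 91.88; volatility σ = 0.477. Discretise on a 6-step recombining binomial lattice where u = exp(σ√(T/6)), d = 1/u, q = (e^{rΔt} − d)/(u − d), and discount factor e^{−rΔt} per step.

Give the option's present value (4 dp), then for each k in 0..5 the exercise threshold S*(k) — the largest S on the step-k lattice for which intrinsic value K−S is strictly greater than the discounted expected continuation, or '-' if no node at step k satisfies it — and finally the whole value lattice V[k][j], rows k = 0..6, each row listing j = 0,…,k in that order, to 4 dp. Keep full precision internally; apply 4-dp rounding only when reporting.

price = 36.8625
boundary = - 72.4936 57.1977 72.4936 57.1977 72.4936
tree:
36.8625
51.4764 23.4234
66.7723 35.4173 12.0665
78.8408 51.4764 20.4055 3.9683
88.3629 66.7723 33.3018 7.9652 0.0000
95.8759 78.8408 51.4764 15.9876 0.0000 0.0000
101.8037 88.3629 66.7723 32.0900 0.0000 0.0000 0.0000

params: Δt=0.24683 u=1.26742 d=0.78900 q=0.49009 e^(-rΔt)=0.97706
t_6 payoffs: 101.8037 88.3629 66.7723 32.0900 0.0000 0.0000 0.0000
t_5: node(5,0) S=28.0941 payoff=95.8759 vs cont=93.0326 → 95.8759 [stop]  node(5,1) S=45.1292 payoff=78.8408 vs cont=75.9975 → 78.8408 [stop]  node(5,2) S=72.4936 payoff=51.4764 vs cont=48.6331 → 51.4764 [stop]  node(5,3) S=116.4507 payoff=7.5193 vs cont=15.9876 → 15.9876 [wait]  node(5,4) S=187.0615 payoff=0.0000 vs cont=0.0000 → 0.0000 [wait]  node(5,5) S=300.4877 payoff=0.0000 vs cont=0.0000 → 0.0000 [wait]  ⇒ S*(5)=72.4936
t_4: node(4,0) S=35.6071 payoff=88.3629 vs cont=85.5196 → 88.3629 [stop]  node(4,1) S=57.1977 payoff=66.7723 vs cont=63.9290 → 66.7723 [stop]  node(4,2) S=91.8800 payoff=32.0900 vs cont=33.3018 → 33.3018 [wait]  node(4,3) S=147.5922 payoff=0.0000 vs cont=7.9652 → 7.9652 [wait]  node(4,4) S=237.0858 payoff=0.0000 vs cont=0.0000 → 0.0000 [wait]  ⇒ S*(4)=57.1977
t_3: node(3,0) S=45.1292 payoff=78.8408 vs cont=75.9975 → 78.8408 [stop]  node(3,1) S=72.4936 payoff=51.4764 vs cont=49.2134 → 51.4764 [stop]  node(3,2) S=116.4507 payoff=7.5193 vs cont=20.4055 → 20.4055 [wait]  node(3,3) S=187.0615 payoff=0.0000 vs cont=3.9683 → 3.9683 [wait]  ⇒ S*(3)=72.4936
t_2: node(2,0) S=57.1977 payoff=66.7723 vs cont=63.9290 → 66.7723 [stop]  node(2,1) S=91.8800 payoff=32.0900 vs cont=35.4173 → 35.4173 [wait]  node(2,2) S=147.5922 payoff=0.0000 vs cont=12.0665 → 12.0665 [wait]  ⇒ S*(2)=57.1977
t_1: node(1,0) S=72.4936 payoff=51.4764 vs cont=50.2264 → 51.4764 [stop]  node(1,1) S=116.4507 payoff=7.5193 vs cont=23.4234 → 23.4234 [wait]  ⇒ S*(1)=72.4936
t_0: node(0,0) S=91.8800 payoff=32.0900 vs cont=36.8625 → 36.8625 [wait]  ⇒ S*(0)=-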